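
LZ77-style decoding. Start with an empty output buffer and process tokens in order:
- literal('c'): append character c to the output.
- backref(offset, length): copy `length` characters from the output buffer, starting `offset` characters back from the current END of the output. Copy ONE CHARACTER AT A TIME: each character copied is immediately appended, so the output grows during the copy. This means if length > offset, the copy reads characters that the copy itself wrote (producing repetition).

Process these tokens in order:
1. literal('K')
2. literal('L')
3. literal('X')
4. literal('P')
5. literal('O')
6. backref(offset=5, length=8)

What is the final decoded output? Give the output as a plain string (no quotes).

Token 1: literal('K'). Output: "K"
Token 2: literal('L'). Output: "KL"
Token 3: literal('X'). Output: "KLX"
Token 4: literal('P'). Output: "KLXP"
Token 5: literal('O'). Output: "KLXPO"
Token 6: backref(off=5, len=8) (overlapping!). Copied 'KLXPOKLX' from pos 0. Output: "KLXPOKLXPOKLX"

Answer: KLXPOKLXPOKLX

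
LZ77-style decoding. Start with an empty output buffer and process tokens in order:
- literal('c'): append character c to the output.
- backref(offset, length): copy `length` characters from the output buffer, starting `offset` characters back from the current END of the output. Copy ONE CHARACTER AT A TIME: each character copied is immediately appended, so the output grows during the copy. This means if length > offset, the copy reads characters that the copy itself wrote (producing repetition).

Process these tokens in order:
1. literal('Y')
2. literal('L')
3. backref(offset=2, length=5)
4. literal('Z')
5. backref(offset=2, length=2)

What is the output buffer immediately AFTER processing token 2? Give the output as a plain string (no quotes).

Token 1: literal('Y'). Output: "Y"
Token 2: literal('L'). Output: "YL"

Answer: YL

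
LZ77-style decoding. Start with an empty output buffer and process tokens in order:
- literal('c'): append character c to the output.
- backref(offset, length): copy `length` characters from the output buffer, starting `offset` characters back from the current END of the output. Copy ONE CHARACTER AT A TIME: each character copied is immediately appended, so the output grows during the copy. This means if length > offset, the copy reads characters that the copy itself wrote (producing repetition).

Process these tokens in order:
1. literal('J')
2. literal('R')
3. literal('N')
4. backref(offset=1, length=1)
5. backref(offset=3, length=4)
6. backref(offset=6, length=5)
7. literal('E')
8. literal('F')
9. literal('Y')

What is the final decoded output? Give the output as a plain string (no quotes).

Answer: JRNNRNNRNNRNNEFY

Derivation:
Token 1: literal('J'). Output: "J"
Token 2: literal('R'). Output: "JR"
Token 3: literal('N'). Output: "JRN"
Token 4: backref(off=1, len=1). Copied 'N' from pos 2. Output: "JRNN"
Token 5: backref(off=3, len=4) (overlapping!). Copied 'RNNR' from pos 1. Output: "JRNNRNNR"
Token 6: backref(off=6, len=5). Copied 'NNRNN' from pos 2. Output: "JRNNRNNRNNRNN"
Token 7: literal('E'). Output: "JRNNRNNRNNRNNE"
Token 8: literal('F'). Output: "JRNNRNNRNNRNNEF"
Token 9: literal('Y'). Output: "JRNNRNNRNNRNNEFY"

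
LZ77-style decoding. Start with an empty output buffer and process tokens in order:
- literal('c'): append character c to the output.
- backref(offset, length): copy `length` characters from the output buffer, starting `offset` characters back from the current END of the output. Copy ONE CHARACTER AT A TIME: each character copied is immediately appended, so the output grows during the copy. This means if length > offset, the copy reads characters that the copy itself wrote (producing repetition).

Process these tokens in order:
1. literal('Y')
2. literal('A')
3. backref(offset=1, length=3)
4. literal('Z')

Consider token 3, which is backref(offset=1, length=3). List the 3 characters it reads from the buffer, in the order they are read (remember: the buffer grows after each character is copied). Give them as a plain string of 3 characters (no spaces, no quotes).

Token 1: literal('Y'). Output: "Y"
Token 2: literal('A'). Output: "YA"
Token 3: backref(off=1, len=3). Buffer before: "YA" (len 2)
  byte 1: read out[1]='A', append. Buffer now: "YAA"
  byte 2: read out[2]='A', append. Buffer now: "YAAA"
  byte 3: read out[3]='A', append. Buffer now: "YAAAA"

Answer: AAA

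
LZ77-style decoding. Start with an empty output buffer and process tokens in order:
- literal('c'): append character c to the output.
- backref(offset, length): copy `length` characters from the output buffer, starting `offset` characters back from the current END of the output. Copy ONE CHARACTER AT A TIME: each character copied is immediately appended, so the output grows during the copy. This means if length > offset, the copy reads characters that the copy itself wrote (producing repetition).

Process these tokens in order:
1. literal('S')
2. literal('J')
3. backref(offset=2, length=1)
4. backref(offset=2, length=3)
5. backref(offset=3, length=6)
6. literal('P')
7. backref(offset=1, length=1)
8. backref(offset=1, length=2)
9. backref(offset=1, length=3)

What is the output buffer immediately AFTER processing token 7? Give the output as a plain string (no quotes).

Token 1: literal('S'). Output: "S"
Token 2: literal('J'). Output: "SJ"
Token 3: backref(off=2, len=1). Copied 'S' from pos 0. Output: "SJS"
Token 4: backref(off=2, len=3) (overlapping!). Copied 'JSJ' from pos 1. Output: "SJSJSJ"
Token 5: backref(off=3, len=6) (overlapping!). Copied 'JSJJSJ' from pos 3. Output: "SJSJSJJSJJSJ"
Token 6: literal('P'). Output: "SJSJSJJSJJSJP"
Token 7: backref(off=1, len=1). Copied 'P' from pos 12. Output: "SJSJSJJSJJSJPP"

Answer: SJSJSJJSJJSJPP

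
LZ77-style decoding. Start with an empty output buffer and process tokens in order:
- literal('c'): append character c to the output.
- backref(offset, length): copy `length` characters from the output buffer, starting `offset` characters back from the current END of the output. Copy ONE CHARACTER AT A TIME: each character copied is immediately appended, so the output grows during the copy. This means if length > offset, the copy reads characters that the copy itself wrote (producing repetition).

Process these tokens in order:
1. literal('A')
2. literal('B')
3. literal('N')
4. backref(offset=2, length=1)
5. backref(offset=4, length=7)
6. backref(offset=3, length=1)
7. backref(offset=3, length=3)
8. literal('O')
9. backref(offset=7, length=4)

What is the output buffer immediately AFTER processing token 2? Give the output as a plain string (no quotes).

Answer: AB

Derivation:
Token 1: literal('A'). Output: "A"
Token 2: literal('B'). Output: "AB"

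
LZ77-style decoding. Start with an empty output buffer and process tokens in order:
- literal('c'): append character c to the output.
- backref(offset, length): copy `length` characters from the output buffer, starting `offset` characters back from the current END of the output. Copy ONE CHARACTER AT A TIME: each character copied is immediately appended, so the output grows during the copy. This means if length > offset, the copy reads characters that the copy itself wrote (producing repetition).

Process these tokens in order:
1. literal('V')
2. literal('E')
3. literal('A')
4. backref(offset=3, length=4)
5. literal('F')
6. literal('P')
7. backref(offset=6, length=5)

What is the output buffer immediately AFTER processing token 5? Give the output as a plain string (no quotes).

Answer: VEAVEAVF

Derivation:
Token 1: literal('V'). Output: "V"
Token 2: literal('E'). Output: "VE"
Token 3: literal('A'). Output: "VEA"
Token 4: backref(off=3, len=4) (overlapping!). Copied 'VEAV' from pos 0. Output: "VEAVEAV"
Token 5: literal('F'). Output: "VEAVEAVF"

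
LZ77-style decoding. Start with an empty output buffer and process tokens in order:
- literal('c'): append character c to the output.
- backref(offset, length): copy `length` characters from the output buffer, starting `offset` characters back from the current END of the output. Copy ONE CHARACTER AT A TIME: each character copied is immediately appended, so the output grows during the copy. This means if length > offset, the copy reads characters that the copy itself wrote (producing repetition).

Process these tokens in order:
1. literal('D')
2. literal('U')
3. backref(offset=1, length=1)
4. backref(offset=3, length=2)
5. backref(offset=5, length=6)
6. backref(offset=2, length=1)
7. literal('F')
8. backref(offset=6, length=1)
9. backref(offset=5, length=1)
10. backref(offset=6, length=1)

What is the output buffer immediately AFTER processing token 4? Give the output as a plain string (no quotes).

Token 1: literal('D'). Output: "D"
Token 2: literal('U'). Output: "DU"
Token 3: backref(off=1, len=1). Copied 'U' from pos 1. Output: "DUU"
Token 4: backref(off=3, len=2). Copied 'DU' from pos 0. Output: "DUUDU"

Answer: DUUDU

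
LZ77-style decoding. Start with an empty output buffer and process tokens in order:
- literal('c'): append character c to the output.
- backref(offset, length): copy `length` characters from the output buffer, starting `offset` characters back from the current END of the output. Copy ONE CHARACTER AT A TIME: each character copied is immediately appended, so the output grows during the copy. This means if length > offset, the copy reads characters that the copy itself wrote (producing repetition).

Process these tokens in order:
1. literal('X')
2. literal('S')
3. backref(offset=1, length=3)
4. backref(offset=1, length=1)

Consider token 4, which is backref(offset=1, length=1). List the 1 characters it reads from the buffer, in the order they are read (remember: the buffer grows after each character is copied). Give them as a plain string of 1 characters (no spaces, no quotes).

Answer: S

Derivation:
Token 1: literal('X'). Output: "X"
Token 2: literal('S'). Output: "XS"
Token 3: backref(off=1, len=3) (overlapping!). Copied 'SSS' from pos 1. Output: "XSSSS"
Token 4: backref(off=1, len=1). Buffer before: "XSSSS" (len 5)
  byte 1: read out[4]='S', append. Buffer now: "XSSSSS"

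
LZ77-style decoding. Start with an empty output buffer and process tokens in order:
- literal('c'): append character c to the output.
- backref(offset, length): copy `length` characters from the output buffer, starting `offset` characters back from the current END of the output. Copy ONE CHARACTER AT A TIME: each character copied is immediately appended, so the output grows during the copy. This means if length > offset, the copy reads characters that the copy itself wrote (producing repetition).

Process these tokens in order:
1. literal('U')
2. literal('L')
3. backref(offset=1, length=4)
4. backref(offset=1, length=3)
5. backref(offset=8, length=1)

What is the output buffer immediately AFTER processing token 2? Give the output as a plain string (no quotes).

Token 1: literal('U'). Output: "U"
Token 2: literal('L'). Output: "UL"

Answer: UL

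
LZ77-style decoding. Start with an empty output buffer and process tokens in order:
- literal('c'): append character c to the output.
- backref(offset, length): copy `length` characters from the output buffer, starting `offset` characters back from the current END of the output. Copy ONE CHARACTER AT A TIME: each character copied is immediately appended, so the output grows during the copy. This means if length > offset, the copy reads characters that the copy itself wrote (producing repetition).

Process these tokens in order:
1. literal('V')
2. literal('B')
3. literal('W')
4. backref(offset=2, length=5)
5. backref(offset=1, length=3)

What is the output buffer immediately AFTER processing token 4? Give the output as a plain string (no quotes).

Token 1: literal('V'). Output: "V"
Token 2: literal('B'). Output: "VB"
Token 3: literal('W'). Output: "VBW"
Token 4: backref(off=2, len=5) (overlapping!). Copied 'BWBWB' from pos 1. Output: "VBWBWBWB"

Answer: VBWBWBWB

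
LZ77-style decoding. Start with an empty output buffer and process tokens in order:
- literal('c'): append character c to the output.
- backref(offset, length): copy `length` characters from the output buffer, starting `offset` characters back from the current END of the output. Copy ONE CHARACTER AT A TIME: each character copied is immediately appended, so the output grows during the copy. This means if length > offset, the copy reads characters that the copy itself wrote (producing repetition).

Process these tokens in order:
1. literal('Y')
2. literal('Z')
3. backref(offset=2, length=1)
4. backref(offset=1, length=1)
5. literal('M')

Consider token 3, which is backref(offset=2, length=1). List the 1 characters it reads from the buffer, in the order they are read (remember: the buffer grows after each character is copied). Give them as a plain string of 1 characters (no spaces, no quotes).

Token 1: literal('Y'). Output: "Y"
Token 2: literal('Z'). Output: "YZ"
Token 3: backref(off=2, len=1). Buffer before: "YZ" (len 2)
  byte 1: read out[0]='Y', append. Buffer now: "YZY"

Answer: Y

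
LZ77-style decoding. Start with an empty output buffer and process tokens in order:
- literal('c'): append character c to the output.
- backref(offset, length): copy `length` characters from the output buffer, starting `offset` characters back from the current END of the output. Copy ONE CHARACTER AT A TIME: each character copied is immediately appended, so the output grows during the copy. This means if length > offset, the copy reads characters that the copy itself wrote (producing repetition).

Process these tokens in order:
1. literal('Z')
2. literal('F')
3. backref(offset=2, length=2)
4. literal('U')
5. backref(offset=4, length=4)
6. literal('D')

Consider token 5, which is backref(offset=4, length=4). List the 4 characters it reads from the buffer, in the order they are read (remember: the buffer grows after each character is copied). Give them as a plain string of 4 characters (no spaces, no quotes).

Token 1: literal('Z'). Output: "Z"
Token 2: literal('F'). Output: "ZF"
Token 3: backref(off=2, len=2). Copied 'ZF' from pos 0. Output: "ZFZF"
Token 4: literal('U'). Output: "ZFZFU"
Token 5: backref(off=4, len=4). Buffer before: "ZFZFU" (len 5)
  byte 1: read out[1]='F', append. Buffer now: "ZFZFUF"
  byte 2: read out[2]='Z', append. Buffer now: "ZFZFUFZ"
  byte 3: read out[3]='F', append. Buffer now: "ZFZFUFZF"
  byte 4: read out[4]='U', append. Buffer now: "ZFZFUFZFU"

Answer: FZFU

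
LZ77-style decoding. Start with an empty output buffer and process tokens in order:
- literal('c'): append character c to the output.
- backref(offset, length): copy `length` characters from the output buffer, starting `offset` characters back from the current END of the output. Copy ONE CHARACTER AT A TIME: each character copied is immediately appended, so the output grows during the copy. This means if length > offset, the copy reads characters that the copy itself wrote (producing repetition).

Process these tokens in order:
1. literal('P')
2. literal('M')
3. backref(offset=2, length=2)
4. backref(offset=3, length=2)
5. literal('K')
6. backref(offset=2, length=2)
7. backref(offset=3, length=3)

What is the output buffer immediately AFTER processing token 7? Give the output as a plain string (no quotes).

Token 1: literal('P'). Output: "P"
Token 2: literal('M'). Output: "PM"
Token 3: backref(off=2, len=2). Copied 'PM' from pos 0. Output: "PMPM"
Token 4: backref(off=3, len=2). Copied 'MP' from pos 1. Output: "PMPMMP"
Token 5: literal('K'). Output: "PMPMMPK"
Token 6: backref(off=2, len=2). Copied 'PK' from pos 5. Output: "PMPMMPKPK"
Token 7: backref(off=3, len=3). Copied 'KPK' from pos 6. Output: "PMPMMPKPKKPK"

Answer: PMPMMPKPKKPK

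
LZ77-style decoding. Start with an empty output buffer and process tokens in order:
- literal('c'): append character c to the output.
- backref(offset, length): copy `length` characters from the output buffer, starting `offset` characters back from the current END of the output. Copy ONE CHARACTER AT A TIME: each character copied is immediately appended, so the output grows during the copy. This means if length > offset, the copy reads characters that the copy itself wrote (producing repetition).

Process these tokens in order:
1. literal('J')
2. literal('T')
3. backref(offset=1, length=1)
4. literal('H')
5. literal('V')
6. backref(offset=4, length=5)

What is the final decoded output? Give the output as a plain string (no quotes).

Answer: JTTHVTTHVT

Derivation:
Token 1: literal('J'). Output: "J"
Token 2: literal('T'). Output: "JT"
Token 3: backref(off=1, len=1). Copied 'T' from pos 1. Output: "JTT"
Token 4: literal('H'). Output: "JTTH"
Token 5: literal('V'). Output: "JTTHV"
Token 6: backref(off=4, len=5) (overlapping!). Copied 'TTHVT' from pos 1. Output: "JTTHVTTHVT"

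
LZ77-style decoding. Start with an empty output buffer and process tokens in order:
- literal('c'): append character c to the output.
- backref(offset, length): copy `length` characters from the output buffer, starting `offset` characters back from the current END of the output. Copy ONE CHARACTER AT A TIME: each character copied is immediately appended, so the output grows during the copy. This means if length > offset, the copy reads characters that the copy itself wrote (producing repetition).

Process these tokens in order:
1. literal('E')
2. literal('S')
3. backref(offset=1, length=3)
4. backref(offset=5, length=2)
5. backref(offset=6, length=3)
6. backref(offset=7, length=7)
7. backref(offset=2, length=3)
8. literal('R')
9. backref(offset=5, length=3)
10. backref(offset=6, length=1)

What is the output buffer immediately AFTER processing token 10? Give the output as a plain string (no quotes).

Token 1: literal('E'). Output: "E"
Token 2: literal('S'). Output: "ES"
Token 3: backref(off=1, len=3) (overlapping!). Copied 'SSS' from pos 1. Output: "ESSSS"
Token 4: backref(off=5, len=2). Copied 'ES' from pos 0. Output: "ESSSSES"
Token 5: backref(off=6, len=3). Copied 'SSS' from pos 1. Output: "ESSSSESSSS"
Token 6: backref(off=7, len=7). Copied 'SSESSSS' from pos 3. Output: "ESSSSESSSSSSESSSS"
Token 7: backref(off=2, len=3) (overlapping!). Copied 'SSS' from pos 15. Output: "ESSSSESSSSSSESSSSSSS"
Token 8: literal('R'). Output: "ESSSSESSSSSSESSSSSSSR"
Token 9: backref(off=5, len=3). Copied 'SSS' from pos 16. Output: "ESSSSESSSSSSESSSSSSSRSSS"
Token 10: backref(off=6, len=1). Copied 'S' from pos 18. Output: "ESSSSESSSSSSESSSSSSSRSSSS"

Answer: ESSSSESSSSSSESSSSSSSRSSSS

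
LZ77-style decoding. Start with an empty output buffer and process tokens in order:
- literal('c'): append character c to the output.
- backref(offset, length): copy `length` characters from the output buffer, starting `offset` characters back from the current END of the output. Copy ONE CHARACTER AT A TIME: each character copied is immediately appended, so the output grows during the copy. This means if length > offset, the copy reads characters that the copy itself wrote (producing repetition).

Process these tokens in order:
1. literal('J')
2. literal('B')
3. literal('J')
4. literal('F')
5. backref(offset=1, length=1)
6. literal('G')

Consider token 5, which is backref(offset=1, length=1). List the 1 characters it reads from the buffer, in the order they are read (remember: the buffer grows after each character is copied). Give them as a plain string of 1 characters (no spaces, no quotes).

Answer: F

Derivation:
Token 1: literal('J'). Output: "J"
Token 2: literal('B'). Output: "JB"
Token 3: literal('J'). Output: "JBJ"
Token 4: literal('F'). Output: "JBJF"
Token 5: backref(off=1, len=1). Buffer before: "JBJF" (len 4)
  byte 1: read out[3]='F', append. Buffer now: "JBJFF"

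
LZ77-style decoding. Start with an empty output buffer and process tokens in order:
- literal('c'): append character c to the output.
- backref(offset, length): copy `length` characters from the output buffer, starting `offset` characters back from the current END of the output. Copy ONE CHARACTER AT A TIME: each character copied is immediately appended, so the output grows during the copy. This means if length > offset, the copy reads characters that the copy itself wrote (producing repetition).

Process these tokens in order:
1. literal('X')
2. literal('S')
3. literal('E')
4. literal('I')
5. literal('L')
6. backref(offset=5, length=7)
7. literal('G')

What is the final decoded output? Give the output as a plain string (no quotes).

Token 1: literal('X'). Output: "X"
Token 2: literal('S'). Output: "XS"
Token 3: literal('E'). Output: "XSE"
Token 4: literal('I'). Output: "XSEI"
Token 5: literal('L'). Output: "XSEIL"
Token 6: backref(off=5, len=7) (overlapping!). Copied 'XSEILXS' from pos 0. Output: "XSEILXSEILXS"
Token 7: literal('G'). Output: "XSEILXSEILXSG"

Answer: XSEILXSEILXSG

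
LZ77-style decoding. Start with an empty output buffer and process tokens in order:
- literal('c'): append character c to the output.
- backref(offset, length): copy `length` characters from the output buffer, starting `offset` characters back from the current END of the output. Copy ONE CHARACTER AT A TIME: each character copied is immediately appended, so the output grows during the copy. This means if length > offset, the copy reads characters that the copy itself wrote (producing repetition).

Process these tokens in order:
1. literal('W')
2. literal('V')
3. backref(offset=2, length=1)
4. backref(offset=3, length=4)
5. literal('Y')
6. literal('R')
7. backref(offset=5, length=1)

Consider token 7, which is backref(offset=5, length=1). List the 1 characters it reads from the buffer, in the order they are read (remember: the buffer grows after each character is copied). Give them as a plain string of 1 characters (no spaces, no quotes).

Answer: V

Derivation:
Token 1: literal('W'). Output: "W"
Token 2: literal('V'). Output: "WV"
Token 3: backref(off=2, len=1). Copied 'W' from pos 0. Output: "WVW"
Token 4: backref(off=3, len=4) (overlapping!). Copied 'WVWW' from pos 0. Output: "WVWWVWW"
Token 5: literal('Y'). Output: "WVWWVWWY"
Token 6: literal('R'). Output: "WVWWVWWYR"
Token 7: backref(off=5, len=1). Buffer before: "WVWWVWWYR" (len 9)
  byte 1: read out[4]='V', append. Buffer now: "WVWWVWWYRV"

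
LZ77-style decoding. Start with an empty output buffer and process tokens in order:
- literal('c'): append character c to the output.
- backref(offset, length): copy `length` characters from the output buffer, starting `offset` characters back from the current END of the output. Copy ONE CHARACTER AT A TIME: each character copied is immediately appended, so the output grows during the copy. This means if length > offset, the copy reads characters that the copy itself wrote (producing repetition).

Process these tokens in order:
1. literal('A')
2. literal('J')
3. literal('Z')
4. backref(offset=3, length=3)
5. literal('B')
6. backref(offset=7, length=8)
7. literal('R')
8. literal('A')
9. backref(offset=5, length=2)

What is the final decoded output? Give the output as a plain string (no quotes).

Answer: AJZAJZBAJZAJZBARAZB

Derivation:
Token 1: literal('A'). Output: "A"
Token 2: literal('J'). Output: "AJ"
Token 3: literal('Z'). Output: "AJZ"
Token 4: backref(off=3, len=3). Copied 'AJZ' from pos 0. Output: "AJZAJZ"
Token 5: literal('B'). Output: "AJZAJZB"
Token 6: backref(off=7, len=8) (overlapping!). Copied 'AJZAJZBA' from pos 0. Output: "AJZAJZBAJZAJZBA"
Token 7: literal('R'). Output: "AJZAJZBAJZAJZBAR"
Token 8: literal('A'). Output: "AJZAJZBAJZAJZBARA"
Token 9: backref(off=5, len=2). Copied 'ZB' from pos 12. Output: "AJZAJZBAJZAJZBARAZB"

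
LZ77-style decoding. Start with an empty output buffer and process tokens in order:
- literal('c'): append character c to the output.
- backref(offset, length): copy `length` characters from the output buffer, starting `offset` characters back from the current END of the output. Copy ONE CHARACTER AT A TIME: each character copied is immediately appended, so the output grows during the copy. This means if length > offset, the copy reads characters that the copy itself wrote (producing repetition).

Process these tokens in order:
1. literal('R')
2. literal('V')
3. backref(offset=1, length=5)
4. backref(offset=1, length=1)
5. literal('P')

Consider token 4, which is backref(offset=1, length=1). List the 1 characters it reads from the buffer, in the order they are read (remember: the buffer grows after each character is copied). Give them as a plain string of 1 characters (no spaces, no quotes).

Token 1: literal('R'). Output: "R"
Token 2: literal('V'). Output: "RV"
Token 3: backref(off=1, len=5) (overlapping!). Copied 'VVVVV' from pos 1. Output: "RVVVVVV"
Token 4: backref(off=1, len=1). Buffer before: "RVVVVVV" (len 7)
  byte 1: read out[6]='V', append. Buffer now: "RVVVVVVV"

Answer: V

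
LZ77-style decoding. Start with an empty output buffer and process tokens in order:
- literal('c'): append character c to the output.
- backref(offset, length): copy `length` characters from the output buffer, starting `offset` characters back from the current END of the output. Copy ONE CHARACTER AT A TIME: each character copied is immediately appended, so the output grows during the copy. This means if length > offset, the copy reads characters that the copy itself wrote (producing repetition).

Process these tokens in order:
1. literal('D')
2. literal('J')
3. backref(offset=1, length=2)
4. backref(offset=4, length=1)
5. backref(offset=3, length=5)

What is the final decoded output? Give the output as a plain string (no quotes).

Token 1: literal('D'). Output: "D"
Token 2: literal('J'). Output: "DJ"
Token 3: backref(off=1, len=2) (overlapping!). Copied 'JJ' from pos 1. Output: "DJJJ"
Token 4: backref(off=4, len=1). Copied 'D' from pos 0. Output: "DJJJD"
Token 5: backref(off=3, len=5) (overlapping!). Copied 'JJDJJ' from pos 2. Output: "DJJJDJJDJJ"

Answer: DJJJDJJDJJ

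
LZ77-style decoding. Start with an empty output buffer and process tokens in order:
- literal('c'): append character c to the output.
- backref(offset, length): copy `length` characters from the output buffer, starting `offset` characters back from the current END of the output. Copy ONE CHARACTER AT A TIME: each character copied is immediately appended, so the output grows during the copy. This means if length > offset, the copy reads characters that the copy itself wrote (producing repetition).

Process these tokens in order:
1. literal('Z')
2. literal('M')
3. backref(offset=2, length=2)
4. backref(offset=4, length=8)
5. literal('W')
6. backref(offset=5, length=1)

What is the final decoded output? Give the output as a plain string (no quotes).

Token 1: literal('Z'). Output: "Z"
Token 2: literal('M'). Output: "ZM"
Token 3: backref(off=2, len=2). Copied 'ZM' from pos 0. Output: "ZMZM"
Token 4: backref(off=4, len=8) (overlapping!). Copied 'ZMZMZMZM' from pos 0. Output: "ZMZMZMZMZMZM"
Token 5: literal('W'). Output: "ZMZMZMZMZMZMW"
Token 6: backref(off=5, len=1). Copied 'Z' from pos 8. Output: "ZMZMZMZMZMZMWZ"

Answer: ZMZMZMZMZMZMWZ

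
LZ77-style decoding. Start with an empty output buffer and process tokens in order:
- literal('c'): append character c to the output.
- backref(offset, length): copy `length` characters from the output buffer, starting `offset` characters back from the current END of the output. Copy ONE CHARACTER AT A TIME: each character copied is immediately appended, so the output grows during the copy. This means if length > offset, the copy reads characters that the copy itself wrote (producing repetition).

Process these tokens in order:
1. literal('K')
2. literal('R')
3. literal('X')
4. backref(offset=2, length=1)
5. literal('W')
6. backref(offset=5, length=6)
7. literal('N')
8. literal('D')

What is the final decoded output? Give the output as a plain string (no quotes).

Token 1: literal('K'). Output: "K"
Token 2: literal('R'). Output: "KR"
Token 3: literal('X'). Output: "KRX"
Token 4: backref(off=2, len=1). Copied 'R' from pos 1. Output: "KRXR"
Token 5: literal('W'). Output: "KRXRW"
Token 6: backref(off=5, len=6) (overlapping!). Copied 'KRXRWK' from pos 0. Output: "KRXRWKRXRWK"
Token 7: literal('N'). Output: "KRXRWKRXRWKN"
Token 8: literal('D'). Output: "KRXRWKRXRWKND"

Answer: KRXRWKRXRWKND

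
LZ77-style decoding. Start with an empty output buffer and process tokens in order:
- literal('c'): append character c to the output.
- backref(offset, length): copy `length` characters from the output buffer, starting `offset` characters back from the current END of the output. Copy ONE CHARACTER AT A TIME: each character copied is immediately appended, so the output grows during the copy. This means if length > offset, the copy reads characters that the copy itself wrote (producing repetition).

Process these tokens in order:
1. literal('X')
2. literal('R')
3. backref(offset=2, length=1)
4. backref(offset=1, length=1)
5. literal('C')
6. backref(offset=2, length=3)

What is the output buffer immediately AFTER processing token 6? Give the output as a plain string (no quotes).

Answer: XRXXCXCX

Derivation:
Token 1: literal('X'). Output: "X"
Token 2: literal('R'). Output: "XR"
Token 3: backref(off=2, len=1). Copied 'X' from pos 0. Output: "XRX"
Token 4: backref(off=1, len=1). Copied 'X' from pos 2. Output: "XRXX"
Token 5: literal('C'). Output: "XRXXC"
Token 6: backref(off=2, len=3) (overlapping!). Copied 'XCX' from pos 3. Output: "XRXXCXCX"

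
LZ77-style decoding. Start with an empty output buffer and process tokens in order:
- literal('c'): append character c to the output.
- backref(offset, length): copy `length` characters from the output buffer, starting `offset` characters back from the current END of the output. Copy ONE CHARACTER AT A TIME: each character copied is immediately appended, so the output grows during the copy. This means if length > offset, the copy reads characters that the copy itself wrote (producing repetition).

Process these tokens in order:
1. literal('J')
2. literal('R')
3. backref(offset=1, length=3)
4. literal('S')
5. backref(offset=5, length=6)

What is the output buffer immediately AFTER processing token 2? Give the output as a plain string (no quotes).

Token 1: literal('J'). Output: "J"
Token 2: literal('R'). Output: "JR"

Answer: JR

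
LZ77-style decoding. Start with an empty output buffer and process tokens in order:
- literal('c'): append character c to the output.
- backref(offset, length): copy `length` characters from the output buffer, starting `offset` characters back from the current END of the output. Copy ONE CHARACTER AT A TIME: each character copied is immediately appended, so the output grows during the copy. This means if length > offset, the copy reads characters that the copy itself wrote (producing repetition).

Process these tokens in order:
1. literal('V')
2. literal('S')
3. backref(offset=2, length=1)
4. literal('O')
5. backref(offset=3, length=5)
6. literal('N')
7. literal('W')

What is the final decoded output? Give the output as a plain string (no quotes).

Answer: VSVOSVOSVNW

Derivation:
Token 1: literal('V'). Output: "V"
Token 2: literal('S'). Output: "VS"
Token 3: backref(off=2, len=1). Copied 'V' from pos 0. Output: "VSV"
Token 4: literal('O'). Output: "VSVO"
Token 5: backref(off=3, len=5) (overlapping!). Copied 'SVOSV' from pos 1. Output: "VSVOSVOSV"
Token 6: literal('N'). Output: "VSVOSVOSVN"
Token 7: literal('W'). Output: "VSVOSVOSVNW"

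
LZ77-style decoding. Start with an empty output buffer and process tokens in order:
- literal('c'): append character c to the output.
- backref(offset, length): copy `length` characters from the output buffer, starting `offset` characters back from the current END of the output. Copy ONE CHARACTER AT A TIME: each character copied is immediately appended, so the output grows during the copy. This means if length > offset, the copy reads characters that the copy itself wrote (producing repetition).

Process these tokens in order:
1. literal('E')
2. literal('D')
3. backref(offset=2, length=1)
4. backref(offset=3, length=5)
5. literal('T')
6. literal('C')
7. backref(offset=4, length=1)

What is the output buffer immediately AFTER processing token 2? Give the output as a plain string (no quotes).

Token 1: literal('E'). Output: "E"
Token 2: literal('D'). Output: "ED"

Answer: ED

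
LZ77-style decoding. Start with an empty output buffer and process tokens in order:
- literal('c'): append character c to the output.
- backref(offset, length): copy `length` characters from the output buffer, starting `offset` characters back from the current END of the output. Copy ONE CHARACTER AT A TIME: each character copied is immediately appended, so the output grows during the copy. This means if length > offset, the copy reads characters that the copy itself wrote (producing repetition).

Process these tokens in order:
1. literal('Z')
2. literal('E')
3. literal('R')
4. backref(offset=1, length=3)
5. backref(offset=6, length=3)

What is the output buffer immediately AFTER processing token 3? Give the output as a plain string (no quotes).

Answer: ZER

Derivation:
Token 1: literal('Z'). Output: "Z"
Token 2: literal('E'). Output: "ZE"
Token 3: literal('R'). Output: "ZER"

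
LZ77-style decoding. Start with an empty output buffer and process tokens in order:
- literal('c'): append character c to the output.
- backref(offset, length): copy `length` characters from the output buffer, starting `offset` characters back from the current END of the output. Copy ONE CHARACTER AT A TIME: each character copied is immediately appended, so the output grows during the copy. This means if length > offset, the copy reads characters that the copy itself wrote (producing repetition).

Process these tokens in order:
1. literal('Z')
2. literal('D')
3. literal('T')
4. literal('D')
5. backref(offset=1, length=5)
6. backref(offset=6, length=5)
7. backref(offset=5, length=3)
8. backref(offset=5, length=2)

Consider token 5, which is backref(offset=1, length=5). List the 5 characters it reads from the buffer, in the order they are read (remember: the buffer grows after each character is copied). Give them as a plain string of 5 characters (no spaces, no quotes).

Token 1: literal('Z'). Output: "Z"
Token 2: literal('D'). Output: "ZD"
Token 3: literal('T'). Output: "ZDT"
Token 4: literal('D'). Output: "ZDTD"
Token 5: backref(off=1, len=5). Buffer before: "ZDTD" (len 4)
  byte 1: read out[3]='D', append. Buffer now: "ZDTDD"
  byte 2: read out[4]='D', append. Buffer now: "ZDTDDD"
  byte 3: read out[5]='D', append. Buffer now: "ZDTDDDD"
  byte 4: read out[6]='D', append. Buffer now: "ZDTDDDDD"
  byte 5: read out[7]='D', append. Buffer now: "ZDTDDDDDD"

Answer: DDDDD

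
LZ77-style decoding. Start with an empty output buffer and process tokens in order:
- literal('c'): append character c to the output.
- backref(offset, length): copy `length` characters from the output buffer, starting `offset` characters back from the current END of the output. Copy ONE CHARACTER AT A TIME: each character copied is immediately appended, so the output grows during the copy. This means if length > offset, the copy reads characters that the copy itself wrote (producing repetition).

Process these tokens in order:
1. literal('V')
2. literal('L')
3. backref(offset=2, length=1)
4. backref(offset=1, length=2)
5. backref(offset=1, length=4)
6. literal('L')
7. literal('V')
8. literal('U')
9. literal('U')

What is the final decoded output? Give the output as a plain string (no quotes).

Answer: VLVVVVVVVLVUU

Derivation:
Token 1: literal('V'). Output: "V"
Token 2: literal('L'). Output: "VL"
Token 3: backref(off=2, len=1). Copied 'V' from pos 0. Output: "VLV"
Token 4: backref(off=1, len=2) (overlapping!). Copied 'VV' from pos 2. Output: "VLVVV"
Token 5: backref(off=1, len=4) (overlapping!). Copied 'VVVV' from pos 4. Output: "VLVVVVVVV"
Token 6: literal('L'). Output: "VLVVVVVVVL"
Token 7: literal('V'). Output: "VLVVVVVVVLV"
Token 8: literal('U'). Output: "VLVVVVVVVLVU"
Token 9: literal('U'). Output: "VLVVVVVVVLVUU"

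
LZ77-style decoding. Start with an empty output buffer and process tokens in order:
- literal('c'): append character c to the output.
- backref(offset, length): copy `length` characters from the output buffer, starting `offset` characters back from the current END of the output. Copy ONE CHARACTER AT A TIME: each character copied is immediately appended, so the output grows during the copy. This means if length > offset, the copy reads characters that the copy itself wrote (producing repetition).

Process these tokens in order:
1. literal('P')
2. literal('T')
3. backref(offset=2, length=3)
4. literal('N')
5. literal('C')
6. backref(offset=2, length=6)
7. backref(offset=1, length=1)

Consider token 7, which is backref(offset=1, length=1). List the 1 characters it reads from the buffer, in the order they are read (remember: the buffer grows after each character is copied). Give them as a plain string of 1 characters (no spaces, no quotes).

Answer: C

Derivation:
Token 1: literal('P'). Output: "P"
Token 2: literal('T'). Output: "PT"
Token 3: backref(off=2, len=3) (overlapping!). Copied 'PTP' from pos 0. Output: "PTPTP"
Token 4: literal('N'). Output: "PTPTPN"
Token 5: literal('C'). Output: "PTPTPNC"
Token 6: backref(off=2, len=6) (overlapping!). Copied 'NCNCNC' from pos 5. Output: "PTPTPNCNCNCNC"
Token 7: backref(off=1, len=1). Buffer before: "PTPTPNCNCNCNC" (len 13)
  byte 1: read out[12]='C', append. Buffer now: "PTPTPNCNCNCNCC"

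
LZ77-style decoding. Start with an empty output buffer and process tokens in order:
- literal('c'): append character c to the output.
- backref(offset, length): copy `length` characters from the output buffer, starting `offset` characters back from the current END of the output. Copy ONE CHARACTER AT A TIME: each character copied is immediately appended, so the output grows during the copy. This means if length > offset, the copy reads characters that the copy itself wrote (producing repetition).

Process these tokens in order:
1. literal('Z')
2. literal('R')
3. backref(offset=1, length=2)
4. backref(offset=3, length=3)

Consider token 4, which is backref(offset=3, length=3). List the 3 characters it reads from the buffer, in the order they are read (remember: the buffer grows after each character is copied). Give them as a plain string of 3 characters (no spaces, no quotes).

Token 1: literal('Z'). Output: "Z"
Token 2: literal('R'). Output: "ZR"
Token 3: backref(off=1, len=2) (overlapping!). Copied 'RR' from pos 1. Output: "ZRRR"
Token 4: backref(off=3, len=3). Buffer before: "ZRRR" (len 4)
  byte 1: read out[1]='R', append. Buffer now: "ZRRRR"
  byte 2: read out[2]='R', append. Buffer now: "ZRRRRR"
  byte 3: read out[3]='R', append. Buffer now: "ZRRRRRR"

Answer: RRR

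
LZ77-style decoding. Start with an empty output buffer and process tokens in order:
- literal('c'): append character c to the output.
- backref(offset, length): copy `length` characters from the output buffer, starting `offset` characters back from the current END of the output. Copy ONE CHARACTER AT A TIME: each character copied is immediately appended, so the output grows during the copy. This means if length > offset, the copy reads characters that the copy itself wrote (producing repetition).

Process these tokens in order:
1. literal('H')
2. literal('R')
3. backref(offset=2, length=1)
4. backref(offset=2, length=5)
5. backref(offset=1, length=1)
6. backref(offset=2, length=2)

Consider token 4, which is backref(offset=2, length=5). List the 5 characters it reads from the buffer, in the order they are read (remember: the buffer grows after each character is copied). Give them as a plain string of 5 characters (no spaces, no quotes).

Token 1: literal('H'). Output: "H"
Token 2: literal('R'). Output: "HR"
Token 3: backref(off=2, len=1). Copied 'H' from pos 0. Output: "HRH"
Token 4: backref(off=2, len=5). Buffer before: "HRH" (len 3)
  byte 1: read out[1]='R', append. Buffer now: "HRHR"
  byte 2: read out[2]='H', append. Buffer now: "HRHRH"
  byte 3: read out[3]='R', append. Buffer now: "HRHRHR"
  byte 4: read out[4]='H', append. Buffer now: "HRHRHRH"
  byte 5: read out[5]='R', append. Buffer now: "HRHRHRHR"

Answer: RHRHR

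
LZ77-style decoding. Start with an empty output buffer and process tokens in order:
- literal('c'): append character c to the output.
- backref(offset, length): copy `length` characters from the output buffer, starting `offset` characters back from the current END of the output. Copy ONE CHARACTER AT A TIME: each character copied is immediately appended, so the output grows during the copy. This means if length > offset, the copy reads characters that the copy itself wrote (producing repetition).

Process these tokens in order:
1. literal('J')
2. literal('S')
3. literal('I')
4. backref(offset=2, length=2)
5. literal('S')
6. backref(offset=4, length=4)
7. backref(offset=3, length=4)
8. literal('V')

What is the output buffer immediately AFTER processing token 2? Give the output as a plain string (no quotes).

Answer: JS

Derivation:
Token 1: literal('J'). Output: "J"
Token 2: literal('S'). Output: "JS"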